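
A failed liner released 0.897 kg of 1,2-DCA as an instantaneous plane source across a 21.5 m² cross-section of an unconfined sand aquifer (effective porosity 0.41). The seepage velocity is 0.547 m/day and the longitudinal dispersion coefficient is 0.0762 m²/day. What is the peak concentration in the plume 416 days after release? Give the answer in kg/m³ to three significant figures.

The peak of an instantaneous 1D plume sits at x = vt; there the Gaussian factor is 1 and C_max = M/(n_e·A·√(4πDt)), where n_e·A is the pore area the mass is dissolved in.
√(4πDt) = √(4π × 0.0762 × 416) = 19.96 m, so C_max = 0.897/(0.41 × 21.5 × 19.96) = 0.00510 kg/m³.

0.00510 kg/m³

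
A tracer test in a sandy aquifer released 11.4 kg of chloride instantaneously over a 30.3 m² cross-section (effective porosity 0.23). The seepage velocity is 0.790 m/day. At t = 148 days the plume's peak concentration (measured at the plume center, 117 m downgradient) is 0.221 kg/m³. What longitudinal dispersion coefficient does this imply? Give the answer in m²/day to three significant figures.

At the plume center C_max = M/(n_e·A·√(4πDt)), so D = M²/(4πt·(n_e·A·C_max)²).
n_e·A·C_max = 0.23 × 30.3 × 0.221 = 1.540 kg/m.
D = 11.4²/(4π × 148 × 1.540²) = 0.0295 m²/day.

0.0295 m²/day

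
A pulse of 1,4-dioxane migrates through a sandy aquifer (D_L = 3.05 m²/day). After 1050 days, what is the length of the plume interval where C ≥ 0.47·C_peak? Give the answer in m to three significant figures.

The plume is Gaussian with σ = √(2Dt) = √(2 × 3.05 × 1050) = 80.03 m.
C/C_peak = exp(−Δx²/(2σ²)) = 0.47 ⇒ Δx = σ·√(−2 ln 0.47) = 80.03 × 1.229 = 98.36 m.
Width = 2Δx = 197 m.

197 m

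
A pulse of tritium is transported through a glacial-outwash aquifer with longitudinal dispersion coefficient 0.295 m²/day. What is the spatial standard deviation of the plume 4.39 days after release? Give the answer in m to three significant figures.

1.61 m

Dispersive spreading gives a Gaussian with σ² = 2Dt; advection only shifts the center.
σ = √(2 × 0.295 × 4.39) = 1.61 m.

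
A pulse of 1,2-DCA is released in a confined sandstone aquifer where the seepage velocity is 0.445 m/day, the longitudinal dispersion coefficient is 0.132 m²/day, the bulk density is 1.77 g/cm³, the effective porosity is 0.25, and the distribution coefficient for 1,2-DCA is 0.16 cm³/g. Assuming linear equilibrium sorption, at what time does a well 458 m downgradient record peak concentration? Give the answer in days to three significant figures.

Retardation factor R = 1 + ρ_b·K_d/n = 1 + 1.77 × 0.16/0.25 = 2.133.
Sorption retards both mechanisms: v_R = v/R = 0.2086 m/day, D_R = D/R = 0.06188 m²/day.
Peak time from v_R²t² + 2D_R t − x² = 0: t = (√(D_R² + v_R²x²) − D_R)/v_R².
√(D_R² + v_R²x²) = √(0.06188² + 0.2086² × 458²) = 95.54; v_R² = 0.04351.
t = (95.54 − 0.06188)/0.04351 = 2190 days.

2190 days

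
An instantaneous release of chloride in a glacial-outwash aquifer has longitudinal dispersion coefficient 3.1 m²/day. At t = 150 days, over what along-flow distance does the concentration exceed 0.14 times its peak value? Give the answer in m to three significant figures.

121 m

The plume is Gaussian with σ = √(2Dt) = √(2 × 3.1 × 150) = 30.50 m.
C/C_peak = exp(−Δx²/(2σ²)) = 0.14 ⇒ Δx = σ·√(−2 ln 0.14) = 30.50 × 1.983 = 60.48 m.
Width = 2Δx = 121 m.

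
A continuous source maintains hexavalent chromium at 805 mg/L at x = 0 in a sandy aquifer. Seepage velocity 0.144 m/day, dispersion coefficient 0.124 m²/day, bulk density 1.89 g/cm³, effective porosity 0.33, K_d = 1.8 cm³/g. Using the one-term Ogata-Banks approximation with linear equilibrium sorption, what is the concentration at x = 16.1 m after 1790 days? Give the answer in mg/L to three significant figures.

Retardation factor R = 1 + ρ_b·K_d/n = 1 + 1.89 × 1.8/0.33 = 11.31.
Sorption retards both mechanisms: v_R = v/R = 0.01273 m/day, D_R = D/R = 0.01096 m²/day.
v_R·t = 0.01273 × 1790 = 22.7867 m; 2√(D_R t) = 8.859 m; argument = (16.1 − 22.7867)/8.859 = -0.7548.
C = C₀ × ½·erfc(-0.7548) = 805 × 0.8571 = 690 mg/L.

690 mg/L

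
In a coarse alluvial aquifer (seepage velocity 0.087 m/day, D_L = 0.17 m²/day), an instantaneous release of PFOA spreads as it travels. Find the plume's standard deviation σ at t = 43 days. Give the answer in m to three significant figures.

Dispersive spreading gives a Gaussian with σ² = 2Dt; advection only shifts the center.
σ = √(2 × 0.17 × 43) = 3.82 m.

3.82 m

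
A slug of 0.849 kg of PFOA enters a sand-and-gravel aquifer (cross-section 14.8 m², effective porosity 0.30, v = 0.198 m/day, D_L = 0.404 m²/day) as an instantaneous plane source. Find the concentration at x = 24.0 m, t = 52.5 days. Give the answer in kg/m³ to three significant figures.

0.00132 kg/m³

For an instantaneous plane source, C(x,t) = M/(n_e·A·√(4πDt)) · exp(−(x−vt)²/(4Dt)), with n_e·A the pore (flow) area.
Plume center vt = 0.198 × 52.5 = 10.395 m, so the well at 24.0 m is 13.605 m downgradient of the peak.
√(4πDt) = 16.33 m, giving peak height M/(n_e·A·√(4πDt)) = 0.849/(0.30 × 14.8 × 16.33) = 0.01171 kg/m³.
(x−vt)²/(4Dt) = (13.605)²/(4 × 0.404 × 52.5) = 2.182; exp(−2.182) = 0.1128.
C = 0.01171 × 0.1128 = 0.00132 kg/m³.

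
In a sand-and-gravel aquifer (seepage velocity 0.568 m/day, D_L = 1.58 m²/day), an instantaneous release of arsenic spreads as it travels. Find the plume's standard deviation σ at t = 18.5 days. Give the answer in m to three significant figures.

Dispersive spreading gives a Gaussian with σ² = 2Dt; advection only shifts the center.
σ = √(2 × 1.58 × 18.5) = 7.65 m.

7.65 m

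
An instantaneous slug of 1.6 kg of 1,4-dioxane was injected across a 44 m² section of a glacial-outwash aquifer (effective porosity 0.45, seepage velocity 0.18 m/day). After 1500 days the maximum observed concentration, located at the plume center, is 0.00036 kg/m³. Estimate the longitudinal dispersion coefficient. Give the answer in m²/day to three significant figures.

2.67 m²/day

At the plume center C_max = M/(n_e·A·√(4πDt)), so D = M²/(4πt·(n_e·A·C_max)²).
n_e·A·C_max = 0.45 × 44 × 0.00036 = 0.007128 kg/m.
D = 1.6²/(4π × 1500 × 0.007128²) = 2.67 m²/day.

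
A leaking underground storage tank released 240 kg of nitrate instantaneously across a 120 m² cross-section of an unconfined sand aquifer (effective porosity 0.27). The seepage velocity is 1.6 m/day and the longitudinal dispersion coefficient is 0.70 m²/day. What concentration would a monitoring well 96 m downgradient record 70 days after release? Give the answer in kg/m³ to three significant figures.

For an instantaneous plane source, C(x,t) = M/(n_e·A·√(4πDt)) · exp(−(x−vt)²/(4Dt)), with n_e·A the pore (flow) area.
Plume center vt = 1.6 × 70 = 112 m, so the well at 96 m is 16 m upgradient of the peak.
√(4πDt) = 24.81 m, giving peak height M/(n_e·A·√(4πDt)) = 240/(0.27 × 120 × 24.81) = 0.2986 kg/m³.
(x−vt)²/(4Dt) = (-16)²/(4 × 0.70 × 70) = 1.306; exp(−1.306) = 0.2709.
C = 0.2986 × 0.2709 = 0.0809 kg/m³.

0.0809 kg/m³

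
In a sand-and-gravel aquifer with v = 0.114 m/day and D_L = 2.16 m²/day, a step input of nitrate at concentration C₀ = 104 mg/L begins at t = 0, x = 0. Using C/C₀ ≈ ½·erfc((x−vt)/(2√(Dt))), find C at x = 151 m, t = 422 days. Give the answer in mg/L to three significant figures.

0.830 mg/L

For a continuous step input, C/C₀ ≈ ½·erfc((x−vt)/(2√(Dt))).
vt = 0.114 × 422 = 48.108 m and 2√(Dt) = 2√(2.16 × 422) = 60.38 m.
Argument (x−vt)/(2√(Dt)) = (151 − 48.108)/60.38 = 1.704; ½·erfc(1.704) = 0.007980.
C = 104 × 0.007980 = 0.830 mg/L.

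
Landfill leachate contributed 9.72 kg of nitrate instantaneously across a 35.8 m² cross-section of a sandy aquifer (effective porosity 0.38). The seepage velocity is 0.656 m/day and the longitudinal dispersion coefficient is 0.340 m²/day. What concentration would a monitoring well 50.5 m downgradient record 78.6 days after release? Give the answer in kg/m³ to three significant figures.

0.0386 kg/m³

For an instantaneous plane source, C(x,t) = M/(n_e·A·√(4πDt)) · exp(−(x−vt)²/(4Dt)), with n_e·A the pore (flow) area.
Plume center vt = 0.656 × 78.6 = 51.5616 m, so the well at 50.5 m is 1.0616 m upgradient of the peak.
√(4πDt) = 18.33 m, giving peak height M/(n_e·A·√(4πDt)) = 9.72/(0.38 × 35.8 × 18.33) = 0.03898 kg/m³.
(x−vt)²/(4Dt) = (-1.0616)²/(4 × 0.340 × 78.6) = 0.01054; exp(−0.01054) = 0.9895.
C = 0.03898 × 0.9895 = 0.0386 kg/m³.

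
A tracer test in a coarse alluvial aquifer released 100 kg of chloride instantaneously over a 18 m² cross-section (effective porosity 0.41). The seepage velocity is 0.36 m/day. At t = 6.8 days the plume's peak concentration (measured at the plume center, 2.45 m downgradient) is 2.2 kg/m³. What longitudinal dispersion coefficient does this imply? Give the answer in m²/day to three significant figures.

0.444 m²/day

At the plume center C_max = M/(n_e·A·√(4πDt)), so D = M²/(4πt·(n_e·A·C_max)²).
n_e·A·C_max = 0.41 × 18 × 2.2 = 16.24 kg/m.
D = 100²/(4π × 6.8 × 16.24²) = 0.444 m²/day.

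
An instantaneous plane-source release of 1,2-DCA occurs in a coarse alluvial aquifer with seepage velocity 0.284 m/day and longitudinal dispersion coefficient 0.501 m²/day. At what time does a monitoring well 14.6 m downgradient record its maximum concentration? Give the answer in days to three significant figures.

For the 1D instantaneous-source solution, setting ∂C/∂t = 0 at fixed x gives v²t² + 2Dt − x² = 0, so t = (√(D² + v²x²) − D)/v².
√(D² + v²x²) = √(0.501² + 0.284² × 14.6²) = 4.177; v² = 0.080656.
t = (4.177 − 0.501)/0.080656 = 45.6 days (vs. the pure-advection estimate x/v = 51.4 d).

45.6 days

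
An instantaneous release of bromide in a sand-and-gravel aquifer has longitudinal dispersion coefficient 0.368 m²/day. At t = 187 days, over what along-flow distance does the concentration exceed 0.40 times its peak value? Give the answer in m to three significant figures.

The plume is Gaussian with σ = √(2Dt) = √(2 × 0.368 × 187) = 11.73 m.
C/C_peak = exp(−Δx²/(2σ²)) = 0.40 ⇒ Δx = σ·√(−2 ln 0.40) = 11.73 × 1.354 = 15.88 m.
Width = 2Δx = 31.8 m.

31.8 m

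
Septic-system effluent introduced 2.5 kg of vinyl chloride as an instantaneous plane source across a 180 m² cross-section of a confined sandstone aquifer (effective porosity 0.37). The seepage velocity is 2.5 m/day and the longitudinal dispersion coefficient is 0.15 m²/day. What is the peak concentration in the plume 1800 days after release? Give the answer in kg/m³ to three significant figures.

The peak of an instantaneous 1D plume sits at x = vt; there the Gaussian factor is 1 and C_max = M/(n_e·A·√(4πDt)), where n_e·A is the pore area the mass is dissolved in.
√(4πDt) = √(4π × 0.15 × 1800) = 58.25 m, so C_max = 2.5/(0.37 × 180 × 58.25) = 0.000644 kg/m³.

0.000644 kg/m³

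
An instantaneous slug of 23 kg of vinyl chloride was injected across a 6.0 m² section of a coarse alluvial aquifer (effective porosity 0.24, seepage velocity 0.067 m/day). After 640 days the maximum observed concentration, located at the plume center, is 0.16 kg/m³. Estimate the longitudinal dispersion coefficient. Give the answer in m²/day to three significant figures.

At the plume center C_max = M/(n_e·A·√(4πDt)), so D = M²/(4πt·(n_e·A·C_max)²).
n_e·A·C_max = 0.24 × 6.0 × 0.16 = 0.2304 kg/m.
D = 23²/(4π × 640 × 0.2304²) = 1.24 m²/day.

1.24 m²/day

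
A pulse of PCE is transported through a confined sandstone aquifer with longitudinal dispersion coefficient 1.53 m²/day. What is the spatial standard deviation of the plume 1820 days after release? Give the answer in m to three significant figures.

Dispersive spreading gives a Gaussian with σ² = 2Dt; advection only shifts the center.
σ = √(2 × 1.53 × 1820) = 74.6 m.

74.6 m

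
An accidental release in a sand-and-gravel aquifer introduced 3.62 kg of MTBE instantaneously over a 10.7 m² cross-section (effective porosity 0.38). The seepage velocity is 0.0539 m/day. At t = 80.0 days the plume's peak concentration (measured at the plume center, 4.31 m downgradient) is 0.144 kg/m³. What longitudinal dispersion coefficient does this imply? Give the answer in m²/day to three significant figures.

At the plume center C_max = M/(n_e·A·√(4πDt)), so D = M²/(4πt·(n_e·A·C_max)²).
n_e·A·C_max = 0.38 × 10.7 × 0.144 = 0.5855 kg/m.
D = 3.62²/(4π × 80.0 × 0.5855²) = 0.0380 m²/day.

0.0380 m²/day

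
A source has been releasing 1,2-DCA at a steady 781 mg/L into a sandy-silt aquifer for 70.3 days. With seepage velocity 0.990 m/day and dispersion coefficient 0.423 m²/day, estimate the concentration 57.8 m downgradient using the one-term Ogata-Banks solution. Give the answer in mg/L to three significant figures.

For a continuous step input, C/C₀ ≈ ½·erfc((x−vt)/(2√(Dt))).
vt = 0.990 × 70.3 = 69.597 m and 2√(Dt) = 2√(0.423 × 70.3) = 10.91 m.
Argument (x−vt)/(2√(Dt)) = (57.8 − 69.597)/10.91 = -1.081; ½·erfc(-1.081) = 0.9368.
C = 781 × 0.9368 = 732 mg/L.

732 mg/L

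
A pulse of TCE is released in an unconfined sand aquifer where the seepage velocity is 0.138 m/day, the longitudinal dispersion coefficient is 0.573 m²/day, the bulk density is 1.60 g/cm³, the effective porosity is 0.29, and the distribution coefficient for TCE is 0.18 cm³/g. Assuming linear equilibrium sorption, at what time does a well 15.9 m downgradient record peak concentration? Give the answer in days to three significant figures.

Retardation factor R = 1 + ρ_b·K_d/n = 1 + 1.60 × 0.18/0.29 = 1.993.
Sorption retards both mechanisms: v_R = v/R = 0.06924 m/day, D_R = D/R = 0.2875 m²/day.
Peak time from v_R²t² + 2D_R t − x² = 0: t = (√(D_R² + v_R²x²) − D_R)/v_R².
√(D_R² + v_R²x²) = √(0.2875² + 0.06924² × 15.9²) = 1.138; v_R² = 0.004794.
t = (1.138 − 0.2875)/0.004794 = 177 days.

177 days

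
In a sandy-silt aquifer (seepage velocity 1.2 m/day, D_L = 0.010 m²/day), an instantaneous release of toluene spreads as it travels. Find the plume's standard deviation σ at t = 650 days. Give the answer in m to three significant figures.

Dispersive spreading gives a Gaussian with σ² = 2Dt; advection only shifts the center.
σ = √(2 × 0.010 × 650) = 3.61 m.

3.61 m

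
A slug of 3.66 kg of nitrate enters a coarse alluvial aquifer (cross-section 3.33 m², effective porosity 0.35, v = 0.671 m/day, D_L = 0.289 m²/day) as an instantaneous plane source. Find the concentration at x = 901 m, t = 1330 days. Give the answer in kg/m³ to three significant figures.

0.0431 kg/m³

For an instantaneous plane source, C(x,t) = M/(n_e·A·√(4πDt)) · exp(−(x−vt)²/(4Dt)), with n_e·A the pore (flow) area.
Plume center vt = 0.671 × 1330 = 892.43 m, so the well at 901 m is 8.57 m downgradient of the peak.
√(4πDt) = 69.50 m, giving peak height M/(n_e·A·√(4πDt)) = 3.66/(0.35 × 3.33 × 69.50) = 0.04518 kg/m³.
(x−vt)²/(4Dt) = (8.57)²/(4 × 0.289 × 1330) = 0.04777; exp(−0.04777) = 0.9534.
C = 0.04518 × 0.9534 = 0.0431 kg/m³.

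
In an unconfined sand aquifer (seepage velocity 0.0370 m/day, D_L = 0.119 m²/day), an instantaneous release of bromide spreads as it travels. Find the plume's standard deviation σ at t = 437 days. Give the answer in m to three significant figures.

10.2 m

Dispersive spreading gives a Gaussian with σ² = 2Dt; advection only shifts the center.
σ = √(2 × 0.119 × 437) = 10.2 m.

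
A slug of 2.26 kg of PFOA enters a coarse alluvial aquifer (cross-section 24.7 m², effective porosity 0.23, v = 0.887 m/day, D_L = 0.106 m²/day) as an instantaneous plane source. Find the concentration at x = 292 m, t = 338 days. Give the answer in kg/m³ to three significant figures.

0.0123 kg/m³

For an instantaneous plane source, C(x,t) = M/(n_e·A·√(4πDt)) · exp(−(x−vt)²/(4Dt)), with n_e·A the pore (flow) area.
Plume center vt = 0.887 × 338 = 299.806 m, so the well at 292 m is 7.806 m upgradient of the peak.
√(4πDt) = 21.22 m, giving peak height M/(n_e·A·√(4πDt)) = 2.26/(0.23 × 24.7 × 21.22) = 0.01875 kg/m³.
(x−vt)²/(4Dt) = (-7.806)²/(4 × 0.106 × 338) = 0.4252; exp(−0.4252) = 0.6536.
C = 0.01875 × 0.6536 = 0.0123 kg/m³.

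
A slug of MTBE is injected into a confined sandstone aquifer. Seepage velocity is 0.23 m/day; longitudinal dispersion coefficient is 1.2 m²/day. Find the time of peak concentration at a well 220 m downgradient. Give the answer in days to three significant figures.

For the 1D instantaneous-source solution, setting ∂C/∂t = 0 at fixed x gives v²t² + 2Dt − x² = 0, so t = (√(D² + v²x²) − D)/v².
√(D² + v²x²) = √(1.2² + 0.23² × 220²) = 50.61; v² = 0.0529.
t = (50.61 − 1.2)/0.0529 = 934 days (vs. the pure-advection estimate x/v = 957 d).

934 days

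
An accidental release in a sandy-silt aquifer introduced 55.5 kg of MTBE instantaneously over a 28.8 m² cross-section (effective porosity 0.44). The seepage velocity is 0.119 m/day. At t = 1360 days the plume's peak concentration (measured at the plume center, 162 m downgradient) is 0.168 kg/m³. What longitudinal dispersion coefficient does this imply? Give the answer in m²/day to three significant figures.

At the plume center C_max = M/(n_e·A·√(4πDt)), so D = M²/(4πt·(n_e·A·C_max)²).
n_e·A·C_max = 0.44 × 28.8 × 0.168 = 2.129 kg/m.
D = 55.5²/(4π × 1360 × 2.129²) = 0.0398 m²/day.

0.0398 m²/day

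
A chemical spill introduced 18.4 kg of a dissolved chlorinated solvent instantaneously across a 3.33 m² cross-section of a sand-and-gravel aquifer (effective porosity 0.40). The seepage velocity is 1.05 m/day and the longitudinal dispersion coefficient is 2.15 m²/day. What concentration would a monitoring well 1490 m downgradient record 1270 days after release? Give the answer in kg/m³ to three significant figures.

0.00792 kg/m³

For an instantaneous plane source, C(x,t) = M/(n_e·A·√(4πDt)) · exp(−(x−vt)²/(4Dt)), with n_e·A the pore (flow) area.
Plume center vt = 1.05 × 1270 = 1333.5 m, so the well at 1490 m is 156.5 m downgradient of the peak.
√(4πDt) = 185.2 m, giving peak height M/(n_e·A·√(4πDt)) = 18.4/(0.40 × 3.33 × 185.2) = 0.07459 kg/m³.
(x−vt)²/(4Dt) = (156.5)²/(4 × 2.15 × 1270) = 2.242; exp(−2.242) = 0.1062.
C = 0.07459 × 0.1062 = 0.00792 kg/m³.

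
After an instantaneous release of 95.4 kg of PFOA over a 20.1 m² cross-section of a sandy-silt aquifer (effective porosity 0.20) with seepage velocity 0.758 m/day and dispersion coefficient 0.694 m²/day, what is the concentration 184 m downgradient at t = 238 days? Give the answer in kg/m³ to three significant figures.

For an instantaneous plane source, C(x,t) = M/(n_e·A·√(4πDt)) · exp(−(x−vt)²/(4Dt)), with n_e·A the pore (flow) area.
Plume center vt = 0.758 × 238 = 180.404 m, so the well at 184 m is 3.596 m downgradient of the peak.
√(4πDt) = 45.56 m, giving peak height M/(n_e·A·√(4πDt)) = 95.4/(0.20 × 20.1 × 45.56) = 0.5209 kg/m³.
(x−vt)²/(4Dt) = (3.596)²/(4 × 0.694 × 238) = 0.01957; exp(−0.01957) = 0.9806.
C = 0.5209 × 0.9806 = 0.511 kg/m³.

0.511 kg/m³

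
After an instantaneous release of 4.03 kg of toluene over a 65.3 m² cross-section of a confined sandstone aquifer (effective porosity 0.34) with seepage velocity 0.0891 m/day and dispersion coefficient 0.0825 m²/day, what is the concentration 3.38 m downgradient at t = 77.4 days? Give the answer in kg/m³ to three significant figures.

0.0125 kg/m³

For an instantaneous plane source, C(x,t) = M/(n_e·A·√(4πDt)) · exp(−(x−vt)²/(4Dt)), with n_e·A the pore (flow) area.
Plume center vt = 0.0891 × 77.4 = 6.89634 m, so the well at 3.38 m is 3.51634 m upgradient of the peak.
√(4πDt) = 8.958 m, giving peak height M/(n_e·A·√(4πDt)) = 4.03/(0.34 × 65.3 × 8.958) = 0.02026 kg/m³.
(x−vt)²/(4Dt) = (-3.51634)²/(4 × 0.0825 × 77.4) = 0.4841; exp(−0.4841) = 0.6163.
C = 0.02026 × 0.6163 = 0.0125 kg/m³.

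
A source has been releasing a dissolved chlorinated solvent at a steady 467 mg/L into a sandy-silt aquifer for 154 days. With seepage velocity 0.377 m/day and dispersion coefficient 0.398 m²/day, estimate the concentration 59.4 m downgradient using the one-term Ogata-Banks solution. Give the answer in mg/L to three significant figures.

For a continuous step input, C/C₀ ≈ ½·erfc((x−vt)/(2√(Dt))).
vt = 0.377 × 154 = 58.058 m and 2√(Dt) = 2√(0.398 × 154) = 15.66 m.
Argument (x−vt)/(2√(Dt)) = (59.4 − 58.058)/15.66 = 0.08570; ½·erfc(0.08570) = 0.4518.
C = 467 × 0.4518 = 211 mg/L.

211 mg/L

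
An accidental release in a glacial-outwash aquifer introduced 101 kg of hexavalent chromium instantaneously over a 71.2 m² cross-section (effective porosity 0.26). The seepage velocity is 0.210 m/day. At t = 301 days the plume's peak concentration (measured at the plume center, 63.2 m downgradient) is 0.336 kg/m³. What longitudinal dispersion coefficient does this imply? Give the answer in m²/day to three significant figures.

At the plume center C_max = M/(n_e·A·√(4πDt)), so D = M²/(4πt·(n_e·A·C_max)²).
n_e·A·C_max = 0.26 × 71.2 × 0.336 = 6.220 kg/m.
D = 101²/(4π × 301 × 6.220²) = 0.0697 m²/day.

0.0697 m²/day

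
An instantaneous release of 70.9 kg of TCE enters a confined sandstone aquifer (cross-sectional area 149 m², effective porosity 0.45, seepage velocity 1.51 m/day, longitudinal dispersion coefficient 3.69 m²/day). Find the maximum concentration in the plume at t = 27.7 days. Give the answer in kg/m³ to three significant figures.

0.0295 kg/m³

The peak of an instantaneous 1D plume sits at x = vt; there the Gaussian factor is 1 and C_max = M/(n_e·A·√(4πDt)), where n_e·A is the pore area the mass is dissolved in.
√(4πDt) = √(4π × 3.69 × 27.7) = 35.84 m, so C_max = 70.9/(0.45 × 149 × 35.84) = 0.0295 kg/m³.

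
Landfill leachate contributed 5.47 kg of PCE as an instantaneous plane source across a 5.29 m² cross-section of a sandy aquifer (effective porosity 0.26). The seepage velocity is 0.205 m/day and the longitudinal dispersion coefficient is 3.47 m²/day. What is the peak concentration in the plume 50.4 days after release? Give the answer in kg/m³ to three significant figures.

0.0848 kg/m³

The peak of an instantaneous 1D plume sits at x = vt; there the Gaussian factor is 1 and C_max = M/(n_e·A·√(4πDt)), where n_e·A is the pore area the mass is dissolved in.
√(4πDt) = √(4π × 3.47 × 50.4) = 46.88 m, so C_max = 5.47/(0.26 × 5.29 × 46.88) = 0.0848 kg/m³.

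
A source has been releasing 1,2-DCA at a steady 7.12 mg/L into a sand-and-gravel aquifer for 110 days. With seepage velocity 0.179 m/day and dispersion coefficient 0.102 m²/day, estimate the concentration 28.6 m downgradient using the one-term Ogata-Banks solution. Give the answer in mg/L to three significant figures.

For a continuous step input, C/C₀ ≈ ½·erfc((x−vt)/(2√(Dt))).
vt = 0.179 × 110 = 19.69 m and 2√(Dt) = 2√(0.102 × 110) = 6.699 m.
Argument (x−vt)/(2√(Dt)) = (28.6 − 19.69)/6.699 = 1.330; ½·erfc(1.330) = 0.02999.
C = 7.12 × 0.02999 = 0.214 mg/L.

0.214 mg/L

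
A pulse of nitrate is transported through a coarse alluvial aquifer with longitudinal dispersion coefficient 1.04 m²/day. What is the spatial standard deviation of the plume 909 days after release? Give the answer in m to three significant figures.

Dispersive spreading gives a Gaussian with σ² = 2Dt; advection only shifts the center.
σ = √(2 × 1.04 × 909) = 43.5 m.

43.5 m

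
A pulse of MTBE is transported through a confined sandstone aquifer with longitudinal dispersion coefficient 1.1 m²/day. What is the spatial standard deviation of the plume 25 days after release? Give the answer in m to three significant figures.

7.42 m

Dispersive spreading gives a Gaussian with σ² = 2Dt; advection only shifts the center.
σ = √(2 × 1.1 × 25) = 7.42 m.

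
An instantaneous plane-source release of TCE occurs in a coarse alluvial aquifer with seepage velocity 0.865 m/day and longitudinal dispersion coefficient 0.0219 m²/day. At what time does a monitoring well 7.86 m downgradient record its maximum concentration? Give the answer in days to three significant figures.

For the 1D instantaneous-source solution, setting ∂C/∂t = 0 at fixed x gives v²t² + 2Dt − x² = 0, so t = (√(D² + v²x²) − D)/v².
√(D² + v²x²) = √(0.0219² + 0.865² × 7.86²) = 6.799; v² = 0.748225.
t = (6.799 − 0.0219)/0.748225 = 9.06 days (vs. the pure-advection estimate x/v = 9.09 d).

9.06 days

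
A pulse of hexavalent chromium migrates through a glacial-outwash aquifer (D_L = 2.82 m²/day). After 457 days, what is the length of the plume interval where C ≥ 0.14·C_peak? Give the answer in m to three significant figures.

201 m

The plume is Gaussian with σ = √(2Dt) = √(2 × 2.82 × 457) = 50.77 m.
C/C_peak = exp(−Δx²/(2σ²)) = 0.14 ⇒ Δx = σ·√(−2 ln 0.14) = 50.77 × 1.983 = 100.7 m.
Width = 2Δx = 201 m.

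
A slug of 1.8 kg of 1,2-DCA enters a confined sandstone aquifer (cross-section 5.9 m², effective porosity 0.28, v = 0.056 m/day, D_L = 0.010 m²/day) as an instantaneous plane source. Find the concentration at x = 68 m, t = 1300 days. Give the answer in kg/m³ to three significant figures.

0.0547 kg/m³

For an instantaneous plane source, C(x,t) = M/(n_e·A·√(4πDt)) · exp(−(x−vt)²/(4Dt)), with n_e·A the pore (flow) area.
Plume center vt = 0.056 × 1300 = 72.8 m, so the well at 68 m is 4.8 m upgradient of the peak.
√(4πDt) = 12.78 m, giving peak height M/(n_e·A·√(4πDt)) = 1.8/(0.28 × 5.9 × 12.78) = 0.08526 kg/m³.
(x−vt)²/(4Dt) = (-4.8)²/(4 × 0.010 × 1300) = 0.4431; exp(−0.4431) = 0.6420.
C = 0.08526 × 0.6420 = 0.0547 kg/m³.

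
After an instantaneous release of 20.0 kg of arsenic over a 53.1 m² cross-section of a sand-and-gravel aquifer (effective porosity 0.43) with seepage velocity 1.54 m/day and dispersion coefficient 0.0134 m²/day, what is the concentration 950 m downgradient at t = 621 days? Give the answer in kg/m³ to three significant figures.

For an instantaneous plane source, C(x,t) = M/(n_e·A·√(4πDt)) · exp(−(x−vt)²/(4Dt)), with n_e·A the pore (flow) area.
Plume center vt = 1.54 × 621 = 956.34 m, so the well at 950 m is 6.34 m upgradient of the peak.
√(4πDt) = 10.23 m, giving peak height M/(n_e·A·√(4πDt)) = 20.0/(0.43 × 53.1 × 10.23) = 0.08562 kg/m³.
(x−vt)²/(4Dt) = (-6.34)²/(4 × 0.0134 × 621) = 1.208; exp(−1.208) = 0.2988.
C = 0.08562 × 0.2988 = 0.0256 kg/m³.

0.0256 kg/m³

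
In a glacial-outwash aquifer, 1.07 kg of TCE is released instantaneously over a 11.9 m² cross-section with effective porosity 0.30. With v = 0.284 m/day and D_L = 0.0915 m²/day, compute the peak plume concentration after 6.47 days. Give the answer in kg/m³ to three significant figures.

The peak of an instantaneous 1D plume sits at x = vt; there the Gaussian factor is 1 and C_max = M/(n_e·A·√(4πDt)), where n_e·A is the pore area the mass is dissolved in.
√(4πDt) = √(4π × 0.0915 × 6.47) = 2.728 m, so C_max = 1.07/(0.30 × 11.9 × 2.728) = 0.110 kg/m³.

0.110 kg/m³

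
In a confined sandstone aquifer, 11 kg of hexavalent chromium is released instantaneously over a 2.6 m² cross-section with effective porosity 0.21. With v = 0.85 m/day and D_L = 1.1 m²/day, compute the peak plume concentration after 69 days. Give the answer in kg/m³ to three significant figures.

0.652 kg/m³

The peak of an instantaneous 1D plume sits at x = vt; there the Gaussian factor is 1 and C_max = M/(n_e·A·√(4πDt)), where n_e·A is the pore area the mass is dissolved in.
√(4πDt) = √(4π × 1.1 × 69) = 30.88 m, so C_max = 11/(0.21 × 2.6 × 30.88) = 0.652 kg/m³.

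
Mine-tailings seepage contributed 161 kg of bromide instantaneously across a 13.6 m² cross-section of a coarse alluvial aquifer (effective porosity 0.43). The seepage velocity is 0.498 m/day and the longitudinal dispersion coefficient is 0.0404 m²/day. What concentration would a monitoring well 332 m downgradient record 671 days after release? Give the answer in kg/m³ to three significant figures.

1.43 kg/m³

For an instantaneous plane source, C(x,t) = M/(n_e·A·√(4πDt)) · exp(−(x−vt)²/(4Dt)), with n_e·A the pore (flow) area.
Plume center vt = 0.498 × 671 = 334.158 m, so the well at 332 m is 2.158 m upgradient of the peak.
√(4πDt) = 18.46 m, giving peak height M/(n_e·A·√(4πDt)) = 161/(0.43 × 13.6 × 18.46) = 1.491 kg/m³.
(x−vt)²/(4Dt) = (-2.158)²/(4 × 0.0404 × 671) = 0.04295; exp(−0.04295) = 0.9580.
C = 1.491 × 0.9580 = 1.43 kg/m³.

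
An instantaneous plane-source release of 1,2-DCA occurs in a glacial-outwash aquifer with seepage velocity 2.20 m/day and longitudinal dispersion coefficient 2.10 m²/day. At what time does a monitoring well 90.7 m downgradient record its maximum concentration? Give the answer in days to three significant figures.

40.8 days

For the 1D instantaneous-source solution, setting ∂C/∂t = 0 at fixed x gives v²t² + 2Dt − x² = 0, so t = (√(D² + v²x²) − D)/v².
√(D² + v²x²) = √(2.10² + 2.20² × 90.7²) = 199.6; v² = 4.84.
t = (199.6 − 2.10)/4.84 = 40.8 days (vs. the pure-advection estimate x/v = 41.2 d).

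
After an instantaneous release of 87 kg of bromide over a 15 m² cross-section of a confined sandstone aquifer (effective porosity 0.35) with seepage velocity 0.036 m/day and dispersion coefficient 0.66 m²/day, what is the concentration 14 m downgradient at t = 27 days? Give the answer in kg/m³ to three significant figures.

0.102 kg/m³

For an instantaneous plane source, C(x,t) = M/(n_e·A·√(4πDt)) · exp(−(x−vt)²/(4Dt)), with n_e·A the pore (flow) area.
Plume center vt = 0.036 × 27 = 0.972 m, so the well at 14 m is 13.028 m downgradient of the peak.
√(4πDt) = 14.96 m, giving peak height M/(n_e·A·√(4πDt)) = 87/(0.35 × 15 × 14.96) = 1.108 kg/m³.
(x−vt)²/(4Dt) = (13.028)²/(4 × 0.66 × 27) = 2.381; exp(−2.381) = 0.09246.
C = 1.108 × 0.09246 = 0.102 kg/m³.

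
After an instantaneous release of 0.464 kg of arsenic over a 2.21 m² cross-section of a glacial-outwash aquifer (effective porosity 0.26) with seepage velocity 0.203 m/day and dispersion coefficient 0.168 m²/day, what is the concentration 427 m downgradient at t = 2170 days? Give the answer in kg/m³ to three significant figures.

0.0105 kg/m³

For an instantaneous plane source, C(x,t) = M/(n_e·A·√(4πDt)) · exp(−(x−vt)²/(4Dt)), with n_e·A the pore (flow) area.
Plume center vt = 0.203 × 2170 = 440.51 m, so the well at 427 m is 13.51 m upgradient of the peak.
√(4πDt) = 67.68 m, giving peak height M/(n_e·A·√(4πDt)) = 0.464/(0.26 × 2.21 × 67.68) = 0.01193 kg/m³.
(x−vt)²/(4Dt) = (-13.51)²/(4 × 0.168 × 2170) = 0.1252; exp(−0.1252) = 0.8823.
C = 0.01193 × 0.8823 = 0.0105 kg/m³.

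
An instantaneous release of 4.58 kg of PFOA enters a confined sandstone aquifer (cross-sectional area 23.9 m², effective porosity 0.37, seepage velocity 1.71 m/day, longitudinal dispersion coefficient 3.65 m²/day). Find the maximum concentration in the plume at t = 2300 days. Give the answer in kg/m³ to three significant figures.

The peak of an instantaneous 1D plume sits at x = vt; there the Gaussian factor is 1 and C_max = M/(n_e·A·√(4πDt)), where n_e·A is the pore area the mass is dissolved in.
√(4πDt) = √(4π × 3.65 × 2300) = 324.8 m, so C_max = 4.58/(0.37 × 23.9 × 324.8) = 0.00159 kg/m³.

0.00159 kg/m³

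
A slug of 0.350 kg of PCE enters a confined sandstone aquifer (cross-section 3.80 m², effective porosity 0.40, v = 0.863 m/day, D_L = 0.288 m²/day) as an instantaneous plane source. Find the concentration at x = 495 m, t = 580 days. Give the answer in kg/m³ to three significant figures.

0.00480 kg/m³

For an instantaneous plane source, C(x,t) = M/(n_e·A·√(4πDt)) · exp(−(x−vt)²/(4Dt)), with n_e·A the pore (flow) area.
Plume center vt = 0.863 × 580 = 500.54 m, so the well at 495 m is 5.54 m upgradient of the peak.
√(4πDt) = 45.82 m, giving peak height M/(n_e·A·√(4πDt)) = 0.350/(0.40 × 3.80 × 45.82) = 0.005025 kg/m³.
(x−vt)²/(4Dt) = (-5.54)²/(4 × 0.288 × 580) = 0.04593; exp(−0.04593) = 0.9551.
C = 0.005025 × 0.9551 = 0.00480 kg/m³.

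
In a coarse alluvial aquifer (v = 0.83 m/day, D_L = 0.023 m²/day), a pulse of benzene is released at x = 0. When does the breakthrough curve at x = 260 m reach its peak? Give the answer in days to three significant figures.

313 days

For the 1D instantaneous-source solution, setting ∂C/∂t = 0 at fixed x gives v²t² + 2Dt − x² = 0, so t = (√(D² + v²x²) − D)/v².
√(D² + v²x²) = √(0.023² + 0.83² × 260²) = 215.8; v² = 0.6889.
t = (215.8 − 0.023)/0.6889 = 313 days (vs. the pure-advection estimate x/v = 313 d).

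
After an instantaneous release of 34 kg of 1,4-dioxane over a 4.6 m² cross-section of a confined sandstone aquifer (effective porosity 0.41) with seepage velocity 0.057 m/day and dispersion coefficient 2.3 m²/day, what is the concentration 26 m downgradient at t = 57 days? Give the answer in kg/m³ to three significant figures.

0.166 kg/m³

For an instantaneous plane source, C(x,t) = M/(n_e·A·√(4πDt)) · exp(−(x−vt)²/(4Dt)), with n_e·A the pore (flow) area.
Plume center vt = 0.057 × 57 = 3.249 m, so the well at 26 m is 22.751 m downgradient of the peak.
√(4πDt) = 40.59 m, giving peak height M/(n_e·A·√(4πDt)) = 34/(0.41 × 4.6 × 40.59) = 0.4441 kg/m³.
(x−vt)²/(4Dt) = (22.751)²/(4 × 2.3 × 57) = 0.9870; exp(−0.9870) = 0.3727.
C = 0.4441 × 0.3727 = 0.166 kg/m³.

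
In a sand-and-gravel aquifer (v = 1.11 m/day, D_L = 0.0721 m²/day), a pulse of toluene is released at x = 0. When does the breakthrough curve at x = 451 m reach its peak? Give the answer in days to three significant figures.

For the 1D instantaneous-source solution, setting ∂C/∂t = 0 at fixed x gives v²t² + 2Dt − x² = 0, so t = (√(D² + v²x²) − D)/v².
√(D² + v²x²) = √(0.0721² + 1.11² × 451²) = 500.6; v² = 1.2321.
t = (500.6 − 0.0721)/1.2321 = 406 days (vs. the pure-advection estimate x/v = 406 d).

406 days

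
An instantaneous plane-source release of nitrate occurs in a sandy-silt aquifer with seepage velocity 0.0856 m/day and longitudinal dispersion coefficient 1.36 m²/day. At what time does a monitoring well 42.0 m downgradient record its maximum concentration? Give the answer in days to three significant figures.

339 days

For the 1D instantaneous-source solution, setting ∂C/∂t = 0 at fixed x gives v²t² + 2Dt − x² = 0, so t = (√(D² + v²x²) − D)/v².
√(D² + v²x²) = √(1.36² + 0.0856² × 42.0²) = 3.844; v² = 0.00732736.
t = (3.844 − 1.36)/0.00732736 = 339 days (vs. the pure-advection estimate x/v = 491 d).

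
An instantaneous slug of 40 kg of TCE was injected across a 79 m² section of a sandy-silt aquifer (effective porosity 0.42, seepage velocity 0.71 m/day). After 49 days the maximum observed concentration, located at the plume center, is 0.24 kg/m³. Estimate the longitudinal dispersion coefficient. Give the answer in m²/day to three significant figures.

0.0410 m²/day

At the plume center C_max = M/(n_e·A·√(4πDt)), so D = M²/(4πt·(n_e·A·C_max)²).
n_e·A·C_max = 0.42 × 79 × 0.24 = 7.963 kg/m.
D = 40²/(4π × 49 × 7.963²) = 0.0410 m²/day.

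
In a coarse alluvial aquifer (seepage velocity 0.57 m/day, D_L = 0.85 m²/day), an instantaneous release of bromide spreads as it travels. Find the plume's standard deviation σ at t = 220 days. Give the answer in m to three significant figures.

Dispersive spreading gives a Gaussian with σ² = 2Dt; advection only shifts the center.
σ = √(2 × 0.85 × 220) = 19.3 m.

19.3 m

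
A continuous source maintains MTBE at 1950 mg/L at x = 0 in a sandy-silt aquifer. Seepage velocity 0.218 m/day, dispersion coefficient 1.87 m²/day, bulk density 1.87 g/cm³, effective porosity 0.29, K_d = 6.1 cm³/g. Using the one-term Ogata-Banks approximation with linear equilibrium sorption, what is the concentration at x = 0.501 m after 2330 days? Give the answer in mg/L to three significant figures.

1550 mg/L

Retardation factor R = 1 + ρ_b·K_d/n = 1 + 1.87 × 6.1/0.29 = 40.33.
Sorption retards both mechanisms: v_R = v/R = 0.005405 m/day, D_R = D/R = 0.04637 m²/day.
v_R·t = 0.005405 × 2330 = 12.59365 m; 2√(D_R t) = 20.79 m; argument = (0.501 − 12.59365)/20.79 = -0.5817.
C = C₀ × ½·erfc(-0.5817) = 1950 × 0.7946 = 1550 mg/L.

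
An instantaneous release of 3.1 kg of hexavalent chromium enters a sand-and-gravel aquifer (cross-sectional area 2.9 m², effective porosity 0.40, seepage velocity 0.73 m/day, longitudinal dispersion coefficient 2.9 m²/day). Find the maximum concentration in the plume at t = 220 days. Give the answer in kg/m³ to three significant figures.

0.0298 kg/m³

The peak of an instantaneous 1D plume sits at x = vt; there the Gaussian factor is 1 and C_max = M/(n_e·A·√(4πDt)), where n_e·A is the pore area the mass is dissolved in.
√(4πDt) = √(4π × 2.9 × 220) = 89.54 m, so C_max = 3.1/(0.40 × 2.9 × 89.54) = 0.0298 kg/m³.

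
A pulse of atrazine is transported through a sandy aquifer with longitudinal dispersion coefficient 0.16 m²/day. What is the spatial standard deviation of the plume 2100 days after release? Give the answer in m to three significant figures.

25.9 m

Dispersive spreading gives a Gaussian with σ² = 2Dt; advection only shifts the center.
σ = √(2 × 0.16 × 2100) = 25.9 m.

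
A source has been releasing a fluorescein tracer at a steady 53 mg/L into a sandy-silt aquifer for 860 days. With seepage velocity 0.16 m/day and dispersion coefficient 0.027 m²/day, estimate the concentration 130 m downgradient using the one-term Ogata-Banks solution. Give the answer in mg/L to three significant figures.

46.0 mg/L

For a continuous step input, C/C₀ ≈ ½·erfc((x−vt)/(2√(Dt))).
vt = 0.16 × 860 = 137.6 m and 2√(Dt) = 2√(0.027 × 860) = 9.637 m.
Argument (x−vt)/(2√(Dt)) = (130 − 137.6)/9.637 = -0.7886; ½·erfc(-0.7886) = 0.8676.
C = 53 × 0.8676 = 46.0 mg/L.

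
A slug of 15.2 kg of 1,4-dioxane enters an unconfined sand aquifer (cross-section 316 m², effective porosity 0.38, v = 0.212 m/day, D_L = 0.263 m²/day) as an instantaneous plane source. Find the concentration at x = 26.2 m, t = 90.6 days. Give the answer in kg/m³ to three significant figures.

For an instantaneous plane source, C(x,t) = M/(n_e·A·√(4πDt)) · exp(−(x−vt)²/(4Dt)), with n_e·A the pore (flow) area.
Plume center vt = 0.212 × 90.6 = 19.2072 m, so the well at 26.2 m is 6.9928 m downgradient of the peak.
√(4πDt) = 17.30 m, giving peak height M/(n_e·A·√(4πDt)) = 15.2/(0.38 × 316 × 17.30) = 0.007317 kg/m³.
(x−vt)²/(4Dt) = (6.9928)²/(4 × 0.263 × 90.6) = 0.5130; exp(−0.5130) = 0.5987.
C = 0.007317 × 0.5987 = 0.00438 kg/m³.

0.00438 kg/m³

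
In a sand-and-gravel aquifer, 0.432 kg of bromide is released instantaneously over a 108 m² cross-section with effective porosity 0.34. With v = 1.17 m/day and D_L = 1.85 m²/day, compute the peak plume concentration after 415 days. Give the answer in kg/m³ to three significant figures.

0.000120 kg/m³

The peak of an instantaneous 1D plume sits at x = vt; there the Gaussian factor is 1 and C_max = M/(n_e·A·√(4πDt)), where n_e·A is the pore area the mass is dissolved in.
√(4πDt) = √(4π × 1.85 × 415) = 98.22 m, so C_max = 0.432/(0.34 × 108 × 98.22) = 0.000120 kg/m³.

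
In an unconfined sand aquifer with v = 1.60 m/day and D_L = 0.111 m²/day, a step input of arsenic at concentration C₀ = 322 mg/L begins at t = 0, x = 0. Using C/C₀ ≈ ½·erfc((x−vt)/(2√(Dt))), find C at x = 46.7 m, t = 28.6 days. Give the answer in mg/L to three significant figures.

114 mg/L

For a continuous step input, C/C₀ ≈ ½·erfc((x−vt)/(2√(Dt))).
vt = 1.60 × 28.6 = 45.76 m and 2√(Dt) = 2√(0.111 × 28.6) = 3.563 m.
Argument (x−vt)/(2√(Dt)) = (46.7 − 45.76)/3.563 = 0.2638; ½·erfc(0.2638) = 0.3545.
C = 322 × 0.3545 = 114 mg/L.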